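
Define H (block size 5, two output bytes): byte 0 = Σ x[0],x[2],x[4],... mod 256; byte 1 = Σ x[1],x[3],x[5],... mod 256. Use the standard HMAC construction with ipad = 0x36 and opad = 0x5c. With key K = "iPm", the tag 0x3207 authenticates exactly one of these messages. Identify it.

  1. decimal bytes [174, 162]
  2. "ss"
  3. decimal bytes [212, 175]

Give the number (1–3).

Key "iPm" = 69 50 6d is 3 bytes ≤ B = 5; zero-pad to 5 bytes: K' = 69 50 6d 00 00.
K' ⊕ ipad = 5f 66 5b 36 36; K' ⊕ opad = 35 0c 31 5c 5c.
m1: inner = H(5f 66 5b 36 36 ae a2) = 92 4a; tag = H(35 0c 31 5c 5c 92 4a) = 0cfa
m2: inner = H(5f 66 5b 36 36 73 73) = 63 0f; tag = H(35 0c 31 5c 5c 63 0f) = d1cb
m3: inner = H(5f 66 5b 36 36 d4 af) = 9f 70; tag = H(35 0c 31 5c 5c 9f 70) = 3207 ← matches

3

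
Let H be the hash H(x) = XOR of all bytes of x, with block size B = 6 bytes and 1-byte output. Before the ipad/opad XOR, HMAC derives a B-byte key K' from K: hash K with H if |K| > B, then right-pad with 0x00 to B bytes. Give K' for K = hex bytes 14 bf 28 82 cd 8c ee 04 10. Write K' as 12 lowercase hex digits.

|K| = 9 > B = 6, so first hash the key.
H(K): XOR 14⊕bf⊕28⊕82⊕cd⊕8c⊕ee⊕04⊕10 = ba.
Zero-pad H(K) = ba to 6 bytes: K' = ba 00 00 00 00 00.

ba0000000000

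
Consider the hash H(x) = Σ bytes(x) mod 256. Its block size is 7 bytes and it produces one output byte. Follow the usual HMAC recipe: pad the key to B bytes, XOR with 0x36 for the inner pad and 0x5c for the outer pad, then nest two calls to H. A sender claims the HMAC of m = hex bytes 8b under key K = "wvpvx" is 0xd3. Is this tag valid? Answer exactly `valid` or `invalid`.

Key "wvpvx" = 77 76 70 76 78 is 5 bytes ≤ B = 7; zero-pad to 7 bytes: K' = 77 76 70 76 78 00 00.
K' ⊕ ipad = 41 40 46 40 4e 36 36; K' ⊕ opad = 2b 2a 2c 2a 24 5c 5c.
Inner hash: sum = 65+64+70+64+78+54+54+139 = 588; mod 256 = 76 → 4c.
Outer hash (recomputed tag): sum = 43+42+44+42+36+92+92+76 = 467; mod 256 = 211 → d3.
Recomputed tag = d3; claimed = d3 → match.

valid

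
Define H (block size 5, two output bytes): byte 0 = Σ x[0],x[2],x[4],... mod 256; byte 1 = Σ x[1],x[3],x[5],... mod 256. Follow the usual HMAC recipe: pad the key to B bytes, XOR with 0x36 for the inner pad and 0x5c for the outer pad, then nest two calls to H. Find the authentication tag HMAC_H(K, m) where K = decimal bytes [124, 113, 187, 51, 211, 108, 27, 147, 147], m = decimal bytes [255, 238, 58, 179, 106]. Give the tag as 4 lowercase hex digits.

Key decimal bytes [124, 113, 187, 51, 211, 108, 27, 147, 147] = 7c 71 bb 33 d3 6c 1b 93 93 is 9 bytes > B = 5, so hash it first: H(key) = b8 a3, then zero-pad to 5 bytes: K' = b8 a3 00 00 00.
K' ⊕ ipad = 8e 95 36 36 36.  K' ⊕ opad = e4 ff 5c 5c 5c.
Inner input = (K'⊕ipad) ∥ m = 8e 95 36 36 36 ∥ ff ee 3a b3 6a.
Inner hash: even-index sum = 667 mod 256 = 155; odd-index sum = 622 mod 256 = 110 → 9b 6e.
Outer input = (K'⊕opad) ∥ inner = e4 ff 5c 5c 5c ∥ 9b 6e.
Outer hash (tag): even-index sum = 522 mod 256 = 10; odd-index sum = 502 mod 256 = 246 → 0a f6.

0af6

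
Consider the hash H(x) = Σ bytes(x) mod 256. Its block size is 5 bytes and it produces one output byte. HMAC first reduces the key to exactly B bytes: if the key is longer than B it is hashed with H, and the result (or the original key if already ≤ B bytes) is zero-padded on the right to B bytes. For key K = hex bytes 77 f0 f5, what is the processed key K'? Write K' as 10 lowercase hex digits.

Key hex bytes 77 f0 f5 is 3 bytes ≤ B = 5; zero-pad to 5 bytes: K' = 77 f0 f5 00 00.

77f0f50000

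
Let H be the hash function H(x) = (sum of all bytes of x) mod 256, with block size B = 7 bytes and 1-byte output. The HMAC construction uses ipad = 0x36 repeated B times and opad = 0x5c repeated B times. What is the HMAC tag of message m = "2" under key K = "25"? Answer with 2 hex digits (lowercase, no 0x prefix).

ea

Key "25" = 32 35 is 2 bytes ≤ B = 7; zero-pad to 7 bytes: K' = 32 35 00 00 00 00 00.
K' ⊕ ipad = 04 03 36 36 36 36 36.  K' ⊕ opad = 6e 69 5c 5c 5c 5c 5c.
Inner input = (K'⊕ipad) ∥ m = 04 03 36 36 36 36 36 ∥ 32.
Inner hash: sum = 4+3+54+54+54+54+54+50 = 327; mod 256 = 71 → 47.
Outer input = (K'⊕opad) ∥ inner = 6e 69 5c 5c 5c 5c 5c ∥ 47.
Outer hash (tag): sum = 110+105+92+92+92+92+92+71 = 746; mod 256 = 234 → ea.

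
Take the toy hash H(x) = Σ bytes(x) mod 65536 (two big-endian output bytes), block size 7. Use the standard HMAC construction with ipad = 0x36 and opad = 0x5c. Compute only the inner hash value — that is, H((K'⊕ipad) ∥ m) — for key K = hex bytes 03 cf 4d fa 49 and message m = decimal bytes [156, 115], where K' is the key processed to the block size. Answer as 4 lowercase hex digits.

Key hex bytes 03 cf 4d fa 49 is 5 bytes ≤ B = 7; zero-pad to 7 bytes: K' = 03 cf 4d fa 49 00 00.
K' ⊕ ipad = 35 f9 7b cc 7f 36 36.
Inner input = 35 f9 7b cc 7f 36 36 ∥ 9c 73.
Inner hash: sum = 53+249+123+204+127+54+54+156+115 = 1135 → 04 6f.

046f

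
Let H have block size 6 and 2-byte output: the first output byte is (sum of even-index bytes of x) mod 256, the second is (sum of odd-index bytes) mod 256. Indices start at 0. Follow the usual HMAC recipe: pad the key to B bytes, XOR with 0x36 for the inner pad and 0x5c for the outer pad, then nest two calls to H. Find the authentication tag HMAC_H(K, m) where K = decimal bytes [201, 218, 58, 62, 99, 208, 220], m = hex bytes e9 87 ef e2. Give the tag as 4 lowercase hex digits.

Key decimal bytes [201, 218, 58, 62, 99, 208, 220] = c9 da 3a 3e 63 d0 dc is 7 bytes > B = 6, so hash it first: H(key) = 42 e8, then zero-pad to 6 bytes: K' = 42 e8 00 00 00 00.
K' ⊕ ipad = 74 de 36 36 36 36.  K' ⊕ opad = 1e b4 5c 5c 5c 5c.
Inner input = (K'⊕ipad) ∥ m = 74 de 36 36 36 36 ∥ e9 87 ef e2.
Inner hash: even-index sum = 696 mod 256 = 184; odd-index sum = 691 mod 256 = 179 → b8 b3.
Outer input = (K'⊕opad) ∥ inner = 1e b4 5c 5c 5c 5c ∥ b8 b3.
Outer hash (tag): even-index sum = 398 mod 256 = 142; odd-index sum = 543 mod 256 = 31 → 8e 1f.

8e1f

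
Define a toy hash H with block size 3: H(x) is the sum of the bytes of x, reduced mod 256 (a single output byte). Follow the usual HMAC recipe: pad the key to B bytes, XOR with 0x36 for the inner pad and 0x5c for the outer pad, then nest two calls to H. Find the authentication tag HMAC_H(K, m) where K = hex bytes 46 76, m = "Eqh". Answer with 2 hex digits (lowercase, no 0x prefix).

Key hex bytes 46 76 is 2 bytes ≤ B = 3; zero-pad to 3 bytes: K' = 46 76 00.
K' ⊕ ipad = 70 40 36.  K' ⊕ opad = 1a 2a 5c.
Inner input = (K'⊕ipad) ∥ m = 70 40 36 ∥ 45 71 68.
Inner hash: sum = 112+64+54+69+113+104 = 516; mod 256 = 4 → 04.
Outer input = (K'⊕opad) ∥ inner = 1a 2a 5c ∥ 04.
Outer hash (tag): sum = 26+42+92+4 = 164 → a4.

a4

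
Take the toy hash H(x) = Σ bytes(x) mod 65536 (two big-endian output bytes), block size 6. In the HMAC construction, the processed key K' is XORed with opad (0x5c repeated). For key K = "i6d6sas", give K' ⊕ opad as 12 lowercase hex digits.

Key "i6d6sas" = 69 36 64 36 73 61 73 is 7 bytes > B = 6, so hash it first: H(key) = 02 80, then zero-pad to 6 bytes: K' = 02 80 00 00 00 00.
XOR each byte with 0x5c: 02⊕5c=5e, 80⊕5c=dc, 00⊕5c=5c, 00⊕5c=5c, 00⊕5c=5c, 00⊕5c=5c.

5edc5c5c5c5c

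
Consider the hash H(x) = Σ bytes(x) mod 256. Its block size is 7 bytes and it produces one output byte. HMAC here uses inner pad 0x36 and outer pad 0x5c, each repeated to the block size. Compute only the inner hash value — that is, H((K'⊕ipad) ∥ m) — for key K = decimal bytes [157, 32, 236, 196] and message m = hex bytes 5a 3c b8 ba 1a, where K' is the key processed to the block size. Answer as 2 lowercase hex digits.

51

Key decimal bytes [157, 32, 236, 196] = 9d 20 ec c4 is 4 bytes ≤ B = 7; zero-pad to 7 bytes: K' = 9d 20 ec c4 00 00 00.
K' ⊕ ipad = ab 16 da f2 36 36 36.
Inner input = ab 16 da f2 36 36 36 ∥ 5a 3c b8 ba 1a.
Inner hash: sum = 171+22+218+242+54+54+54+90+60+184+186+26 = 1361; mod 256 = 81 → 51.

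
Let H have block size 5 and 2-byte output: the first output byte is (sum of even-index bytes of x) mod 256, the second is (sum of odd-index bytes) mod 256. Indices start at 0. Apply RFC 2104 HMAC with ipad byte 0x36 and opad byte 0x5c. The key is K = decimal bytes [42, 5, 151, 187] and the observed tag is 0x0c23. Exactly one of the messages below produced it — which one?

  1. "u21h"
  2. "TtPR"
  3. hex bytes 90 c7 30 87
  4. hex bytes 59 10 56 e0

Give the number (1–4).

Key decimal bytes [42, 5, 151, 187] = 2a 05 97 bb is 4 bytes ≤ B = 5; zero-pad to 5 bytes: K' = 2a 05 97 bb 00.
K' ⊕ ipad = 1c 33 a1 8d 36; K' ⊕ opad = 76 59 cb e7 5c.
m1: inner = H(1c 33 a1 8d 36 75 32 31 68) = 8d 66; tag = H(76 59 cb e7 5c 8d 66) = 03cd
m2: inner = H(1c 33 a1 8d 36 54 74 50 52) = b9 64; tag = H(76 59 cb e7 5c b9 64) = 01f9
m3: inner = H(1c 33 a1 8d 36 90 c7 30 87) = 41 80; tag = H(76 59 cb e7 5c 41 80) = 1d81
m4: inner = H(1c 33 a1 8d 36 59 10 56 e0) = e3 6f; tag = H(76 59 cb e7 5c e3 6f) = 0c23 ← matches

4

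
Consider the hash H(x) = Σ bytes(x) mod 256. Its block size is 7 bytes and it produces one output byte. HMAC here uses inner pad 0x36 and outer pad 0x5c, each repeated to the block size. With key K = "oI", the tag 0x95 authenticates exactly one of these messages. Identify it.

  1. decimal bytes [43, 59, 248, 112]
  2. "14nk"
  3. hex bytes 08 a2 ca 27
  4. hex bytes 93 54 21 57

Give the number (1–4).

3

Key "oI" = 6f 49 is 2 bytes ≤ B = 7; zero-pad to 7 bytes: K' = 6f 49 00 00 00 00 00.
K' ⊕ ipad = 59 7f 36 36 36 36 36; K' ⊕ opad = 33 15 5c 5c 5c 5c 5c.
m1: inner = H(59 7f 36 36 36 36 36 2b 3b f8 70) = b4; tag = H(33 15 5c 5c 5c 5c 5c b4) = c8
m2: inner = H(59 7f 36 36 36 36 36 31 34 6e 6b) = 24; tag = H(33 15 5c 5c 5c 5c 5c 24) = 38
m3: inner = H(59 7f 36 36 36 36 36 08 a2 ca 27) = 81; tag = H(33 15 5c 5c 5c 5c 5c 81) = 95 ← matches
m4: inner = H(59 7f 36 36 36 36 36 93 54 21 57) = 45; tag = H(33 15 5c 5c 5c 5c 5c 45) = 59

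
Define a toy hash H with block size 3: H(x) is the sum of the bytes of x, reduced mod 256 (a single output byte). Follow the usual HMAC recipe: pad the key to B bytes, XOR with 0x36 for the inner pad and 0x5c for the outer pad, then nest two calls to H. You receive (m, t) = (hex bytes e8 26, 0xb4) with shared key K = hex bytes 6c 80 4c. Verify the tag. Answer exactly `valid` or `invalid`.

valid

Key hex bytes 6c 80 4c is exactly B = 3 bytes: K' = 6c 80 4c.
K' ⊕ ipad = 5a b6 7a; K' ⊕ opad = 30 dc 10.
Inner hash: sum = 90+182+122+232+38 = 664; mod 256 = 152 → 98.
Outer hash (recomputed tag): sum = 48+220+16+152 = 436; mod 256 = 180 → b4.
Recomputed tag = b4; claimed = b4 → match.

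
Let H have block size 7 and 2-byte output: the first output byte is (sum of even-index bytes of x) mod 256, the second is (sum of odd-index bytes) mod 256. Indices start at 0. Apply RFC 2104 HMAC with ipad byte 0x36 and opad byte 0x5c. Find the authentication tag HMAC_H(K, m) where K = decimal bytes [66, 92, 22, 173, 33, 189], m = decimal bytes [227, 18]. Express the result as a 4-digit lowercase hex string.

Key decimal bytes [66, 92, 22, 173, 33, 189] = 42 5c 16 ad 21 bd is 6 bytes ≤ B = 7; zero-pad to 7 bytes: K' = 42 5c 16 ad 21 bd 00.
K' ⊕ ipad = 74 6a 20 9b 17 8b 36.  K' ⊕ opad = 1e 00 4a f1 7d e1 5c.
Inner input = (K'⊕ipad) ∥ m = 74 6a 20 9b 17 8b 36 ∥ e3 12.
Inner hash: even-index sum = 243 mod 256 = 243; odd-index sum = 627 mod 256 = 115 → f3 73.
Outer input = (K'⊕opad) ∥ inner = 1e 00 4a f1 7d e1 5c ∥ f3 73.
Outer hash (tag): even-index sum = 436 mod 256 = 180; odd-index sum = 709 mod 256 = 197 → b4 c5.

b4c5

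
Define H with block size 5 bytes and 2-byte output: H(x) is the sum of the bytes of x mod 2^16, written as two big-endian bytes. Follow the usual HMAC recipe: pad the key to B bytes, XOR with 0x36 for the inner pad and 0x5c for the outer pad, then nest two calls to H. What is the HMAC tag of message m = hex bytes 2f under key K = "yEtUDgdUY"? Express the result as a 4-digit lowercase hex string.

0204

Key "yEtUDgdUY" = 79 45 74 55 44 67 64 55 59 is 9 bytes > B = 5, so hash it first: H(key) = 03 44, then zero-pad to 5 bytes: K' = 03 44 00 00 00.
K' ⊕ ipad = 35 72 36 36 36.  K' ⊕ opad = 5f 18 5c 5c 5c.
Inner input = (K'⊕ipad) ∥ m = 35 72 36 36 36 ∥ 2f.
Inner hash: sum = 53+114+54+54+54+47 = 376 → 01 78.
Outer input = (K'⊕opad) ∥ inner = 5f 18 5c 5c 5c ∥ 01 78.
Outer hash (tag): sum = 95+24+92+92+92+1+120 = 516 → 02 04.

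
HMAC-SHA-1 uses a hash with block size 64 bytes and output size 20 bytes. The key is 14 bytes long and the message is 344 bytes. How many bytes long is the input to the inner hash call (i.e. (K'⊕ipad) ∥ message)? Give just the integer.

Key is 14 ≤ 64 bytes, zero-padded: |K'| = 64.
Inner input = (K'⊕ipad) ∥ m → 64 + 344 = 408 bytes.

408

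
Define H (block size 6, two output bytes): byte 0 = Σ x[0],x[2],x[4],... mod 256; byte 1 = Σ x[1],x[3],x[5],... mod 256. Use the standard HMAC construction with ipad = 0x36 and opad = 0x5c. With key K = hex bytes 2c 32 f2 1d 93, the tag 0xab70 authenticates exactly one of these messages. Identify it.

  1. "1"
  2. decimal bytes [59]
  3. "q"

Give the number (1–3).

2

Key hex bytes 2c 32 f2 1d 93 is 5 bytes ≤ B = 6; zero-pad to 6 bytes: K' = 2c 32 f2 1d 93 00.
K' ⊕ ipad = 1a 04 c4 2b a5 36; K' ⊕ opad = 70 6e ae 41 cf 5c.
m1: inner = H(1a 04 c4 2b a5 36 31) = b4 65; tag = H(70 6e ae 41 cf 5c b4 65) = a170
m2: inner = H(1a 04 c4 2b a5 36 3b) = be 65; tag = H(70 6e ae 41 cf 5c be 65) = ab70 ← matches
m3: inner = H(1a 04 c4 2b a5 36 71) = f4 65; tag = H(70 6e ae 41 cf 5c f4 65) = e170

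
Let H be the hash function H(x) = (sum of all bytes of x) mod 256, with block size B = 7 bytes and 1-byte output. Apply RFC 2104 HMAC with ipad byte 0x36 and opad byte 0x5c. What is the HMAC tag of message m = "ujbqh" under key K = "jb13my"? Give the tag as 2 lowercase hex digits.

b8

Key "jb13my" = 6a 62 31 33 6d 79 is 6 bytes ≤ B = 7; zero-pad to 7 bytes: K' = 6a 62 31 33 6d 79 00.
K' ⊕ ipad = 5c 54 07 05 5b 4f 36.  K' ⊕ opad = 36 3e 6d 6f 31 25 5c.
Inner input = (K'⊕ipad) ∥ m = 5c 54 07 05 5b 4f 36 ∥ 75 6a 62 71 68.
Inner hash: sum = 92+84+7+5+91+79+54+117+106+98+113+104 = 950; mod 256 = 182 → b6.
Outer input = (K'⊕opad) ∥ inner = 36 3e 6d 6f 31 25 5c ∥ b6.
Outer hash (tag): sum = 54+62+109+111+49+37+92+182 = 696; mod 256 = 184 → b8.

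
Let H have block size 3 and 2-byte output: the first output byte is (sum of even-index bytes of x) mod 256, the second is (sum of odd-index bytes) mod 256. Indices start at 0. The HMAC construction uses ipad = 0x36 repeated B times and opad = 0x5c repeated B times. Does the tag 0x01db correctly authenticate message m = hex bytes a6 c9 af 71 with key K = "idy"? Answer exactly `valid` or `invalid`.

invalid

Key "idy" = 69 64 79 is exactly B = 3 bytes: K' = 69 64 79.
K' ⊕ ipad = 5f 52 4f; K' ⊕ opad = 35 38 25.
Inner hash: even-index sum = 488 mod 256 = 232; odd-index sum = 423 mod 256 = 167 → e8 a7.
Outer hash (recomputed tag): even-index sum = 257 mod 256 = 1; odd-index sum = 288 mod 256 = 32 → 01 20.
Recomputed tag = 0120; claimed = 01db → mismatch.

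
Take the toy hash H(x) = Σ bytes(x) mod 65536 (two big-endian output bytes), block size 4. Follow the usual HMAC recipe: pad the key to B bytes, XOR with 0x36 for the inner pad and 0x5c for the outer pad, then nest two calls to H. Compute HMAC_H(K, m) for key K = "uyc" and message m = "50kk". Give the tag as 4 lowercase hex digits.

0143

Key "uyc" = 75 79 63 is 3 bytes ≤ B = 4; zero-pad to 4 bytes: K' = 75 79 63 00.
K' ⊕ ipad = 43 4f 55 36.  K' ⊕ opad = 29 25 3f 5c.
Inner input = (K'⊕ipad) ∥ m = 43 4f 55 36 ∥ 35 30 6b 6b.
Inner hash: sum = 67+79+85+54+53+48+107+107 = 600 → 02 58.
Outer input = (K'⊕opad) ∥ inner = 29 25 3f 5c ∥ 02 58.
Outer hash (tag): sum = 41+37+63+92+2+88 = 323 → 01 43.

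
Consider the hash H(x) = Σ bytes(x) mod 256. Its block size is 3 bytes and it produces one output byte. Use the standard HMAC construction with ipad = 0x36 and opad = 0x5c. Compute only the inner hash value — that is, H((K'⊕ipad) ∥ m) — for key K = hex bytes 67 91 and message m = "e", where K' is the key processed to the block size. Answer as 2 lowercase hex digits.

93

Key hex bytes 67 91 is 2 bytes ≤ B = 3; zero-pad to 3 bytes: K' = 67 91 00.
K' ⊕ ipad = 51 a7 36.
Inner input = 51 a7 36 ∥ 65.
Inner hash: sum = 81+167+54+101 = 403; mod 256 = 147 → 93.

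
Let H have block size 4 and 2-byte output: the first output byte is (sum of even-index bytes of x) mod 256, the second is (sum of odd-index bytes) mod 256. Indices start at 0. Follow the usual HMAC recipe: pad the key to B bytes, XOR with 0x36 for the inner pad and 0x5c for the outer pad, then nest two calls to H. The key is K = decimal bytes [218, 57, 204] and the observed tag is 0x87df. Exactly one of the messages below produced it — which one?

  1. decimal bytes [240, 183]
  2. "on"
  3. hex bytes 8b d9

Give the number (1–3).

3

Key decimal bytes [218, 57, 204] = da 39 cc is 3 bytes ≤ B = 4; zero-pad to 4 bytes: K' = da 39 cc 00.
K' ⊕ ipad = ec 0f fa 36; K' ⊕ opad = 86 65 90 5c.
m1: inner = H(ec 0f fa 36 f0 b7) = d6 fc; tag = H(86 65 90 5c d6 fc) = ecbd
m2: inner = H(ec 0f fa 36 6f 6e) = 55 b3; tag = H(86 65 90 5c 55 b3) = 6b74
m3: inner = H(ec 0f fa 36 8b d9) = 71 1e; tag = H(86 65 90 5c 71 1e) = 87df ← matches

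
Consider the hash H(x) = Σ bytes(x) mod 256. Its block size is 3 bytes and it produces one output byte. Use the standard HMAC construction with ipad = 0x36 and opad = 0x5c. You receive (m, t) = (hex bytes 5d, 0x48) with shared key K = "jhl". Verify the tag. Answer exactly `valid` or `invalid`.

Key "jhl" = 6a 68 6c is exactly B = 3 bytes: K' = 6a 68 6c.
K' ⊕ ipad = 5c 5e 5a; K' ⊕ opad = 36 34 30.
Inner hash: sum = 92+94+90+93 = 369; mod 256 = 113 → 71.
Outer hash (recomputed tag): sum = 54+52+48+113 = 267; mod 256 = 11 → 0b.
Recomputed tag = 0b; claimed = 48 → mismatch.

invalid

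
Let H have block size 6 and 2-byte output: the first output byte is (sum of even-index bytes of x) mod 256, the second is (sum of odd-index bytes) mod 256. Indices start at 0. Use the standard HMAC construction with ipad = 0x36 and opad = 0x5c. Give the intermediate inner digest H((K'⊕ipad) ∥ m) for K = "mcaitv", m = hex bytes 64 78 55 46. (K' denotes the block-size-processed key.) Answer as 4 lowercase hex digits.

adb2

Key "mcaitv" = 6d 63 61 69 74 76 is exactly B = 6 bytes: K' = 6d 63 61 69 74 76.
K' ⊕ ipad = 5b 55 57 5f 42 40.
Inner input = 5b 55 57 5f 42 40 ∥ 64 78 55 46.
Inner hash: even-index sum = 429 mod 256 = 173; odd-index sum = 434 mod 256 = 178 → ad b2.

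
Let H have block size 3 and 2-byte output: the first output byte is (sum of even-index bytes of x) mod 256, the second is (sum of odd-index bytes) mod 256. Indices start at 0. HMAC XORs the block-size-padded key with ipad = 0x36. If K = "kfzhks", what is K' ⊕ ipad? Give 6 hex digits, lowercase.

Key "kfzhks" = 6b 66 7a 68 6b 73 is 6 bytes > B = 3, so hash it first: H(key) = 50 41, then zero-pad to 3 bytes: K' = 50 41 00.
XOR each byte with 0x36: 50⊕36=66, 41⊕36=77, 00⊕36=36.

667736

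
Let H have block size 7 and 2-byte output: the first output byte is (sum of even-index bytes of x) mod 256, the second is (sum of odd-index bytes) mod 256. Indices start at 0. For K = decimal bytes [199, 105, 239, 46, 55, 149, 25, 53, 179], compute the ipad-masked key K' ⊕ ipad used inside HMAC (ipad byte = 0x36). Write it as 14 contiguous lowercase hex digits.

8f573636363636

Key decimal bytes [199, 105, 239, 46, 55, 149, 25, 53, 179] = c7 69 ef 2e 37 95 19 35 b3 is 9 bytes > B = 7, so hash it first: H(key) = b9 61, then zero-pad to 7 bytes: K' = b9 61 00 00 00 00 00.
XOR each byte with 0x36: b9⊕36=8f, 61⊕36=57, 00⊕36=36, 00⊕36=36, 00⊕36=36, 00⊕36=36, 00⊕36=36.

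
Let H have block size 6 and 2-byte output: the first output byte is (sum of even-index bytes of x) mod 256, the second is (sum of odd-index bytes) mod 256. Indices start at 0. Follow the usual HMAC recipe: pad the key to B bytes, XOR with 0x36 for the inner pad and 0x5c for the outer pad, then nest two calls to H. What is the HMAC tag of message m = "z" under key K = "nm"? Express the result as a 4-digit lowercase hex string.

Key "nm" = 6e 6d is 2 bytes ≤ B = 6; zero-pad to 6 bytes: K' = 6e 6d 00 00 00 00.
K' ⊕ ipad = 58 5b 36 36 36 36.  K' ⊕ opad = 32 31 5c 5c 5c 5c.
Inner input = (K'⊕ipad) ∥ m = 58 5b 36 36 36 36 ∥ 7a.
Inner hash: even-index sum = 318 mod 256 = 62; odd-index sum = 199 mod 256 = 199 → 3e c7.
Outer input = (K'⊕opad) ∥ inner = 32 31 5c 5c 5c 5c ∥ 3e c7.
Outer hash (tag): even-index sum = 296 mod 256 = 40; odd-index sum = 432 mod 256 = 176 → 28 b0.

28b0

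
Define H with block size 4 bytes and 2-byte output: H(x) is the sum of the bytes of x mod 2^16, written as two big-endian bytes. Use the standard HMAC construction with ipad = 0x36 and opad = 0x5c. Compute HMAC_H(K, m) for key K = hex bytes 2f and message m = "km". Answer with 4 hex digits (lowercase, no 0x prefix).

Key hex bytes 2f is 1 byte ≤ B = 4; zero-pad to 4 bytes: K' = 2f 00 00 00.
K' ⊕ ipad = 19 36 36 36.  K' ⊕ opad = 73 5c 5c 5c.
Inner input = (K'⊕ipad) ∥ m = 19 36 36 36 ∥ 6b 6d.
Inner hash: sum = 25+54+54+54+107+109 = 403 → 01 93.
Outer input = (K'⊕opad) ∥ inner = 73 5c 5c 5c ∥ 01 93.
Outer hash (tag): sum = 115+92+92+92+1+147 = 539 → 02 1b.

021b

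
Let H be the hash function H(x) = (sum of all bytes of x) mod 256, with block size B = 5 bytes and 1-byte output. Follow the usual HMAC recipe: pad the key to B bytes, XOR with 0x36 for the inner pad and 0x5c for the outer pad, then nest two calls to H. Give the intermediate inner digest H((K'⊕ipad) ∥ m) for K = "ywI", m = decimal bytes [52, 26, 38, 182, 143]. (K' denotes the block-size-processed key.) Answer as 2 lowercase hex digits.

34

Key "ywI" = 79 77 49 is 3 bytes ≤ B = 5; zero-pad to 5 bytes: K' = 79 77 49 00 00.
K' ⊕ ipad = 4f 41 7f 36 36.
Inner input = 4f 41 7f 36 36 ∥ 34 1a 26 b6 8f.
Inner hash: sum = 79+65+127+54+54+52+26+38+182+143 = 820; mod 256 = 52 → 34.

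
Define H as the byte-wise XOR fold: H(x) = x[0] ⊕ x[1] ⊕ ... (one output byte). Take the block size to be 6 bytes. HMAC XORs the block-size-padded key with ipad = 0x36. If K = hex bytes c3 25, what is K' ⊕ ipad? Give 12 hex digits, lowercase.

f51336363636

Key hex bytes c3 25 is 2 bytes ≤ B = 6; zero-pad to 6 bytes: K' = c3 25 00 00 00 00.
XOR each byte with 0x36: c3⊕36=f5, 25⊕36=13, 00⊕36=36, 00⊕36=36, 00⊕36=36, 00⊕36=36.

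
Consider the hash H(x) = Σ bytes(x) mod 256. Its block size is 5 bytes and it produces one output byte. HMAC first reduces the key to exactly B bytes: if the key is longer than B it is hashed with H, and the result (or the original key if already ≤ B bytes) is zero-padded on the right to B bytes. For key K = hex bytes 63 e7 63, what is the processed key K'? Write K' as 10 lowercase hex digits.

63e7630000

Key hex bytes 63 e7 63 is 3 bytes ≤ B = 5; zero-pad to 5 bytes: K' = 63 e7 63 00 00.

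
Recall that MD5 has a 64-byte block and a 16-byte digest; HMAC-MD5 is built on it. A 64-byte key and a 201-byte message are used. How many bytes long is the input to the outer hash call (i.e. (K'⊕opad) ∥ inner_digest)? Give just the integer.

80

Key is 64 ≤ 64 bytes, zero-padded: |K'| = 64.
Outer input = (K'⊕opad) ∥ H(inner) → 64 + 16 = 80 bytes.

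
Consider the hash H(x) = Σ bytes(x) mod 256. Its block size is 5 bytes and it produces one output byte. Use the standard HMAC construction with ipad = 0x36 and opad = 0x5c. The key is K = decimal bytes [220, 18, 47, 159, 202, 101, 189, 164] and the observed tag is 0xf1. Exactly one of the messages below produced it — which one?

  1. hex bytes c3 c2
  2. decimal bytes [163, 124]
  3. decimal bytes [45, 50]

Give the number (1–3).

Key decimal bytes [220, 18, 47, 159, 202, 101, 189, 164] = dc 12 2f 9f ca 65 bd a4 is 8 bytes > B = 5, so hash it first: H(key) = 4c, then zero-pad to 5 bytes: K' = 4c 00 00 00 00.
K' ⊕ ipad = 7a 36 36 36 36; K' ⊕ opad = 10 5c 5c 5c 5c.
m1: inner = H(7a 36 36 36 36 c3 c2) = d7; tag = H(10 5c 5c 5c 5c d7) = 57
m2: inner = H(7a 36 36 36 36 a3 7c) = 71; tag = H(10 5c 5c 5c 5c 71) = f1 ← matches
m3: inner = H(7a 36 36 36 36 2d 32) = b1; tag = H(10 5c 5c 5c 5c b1) = 31

2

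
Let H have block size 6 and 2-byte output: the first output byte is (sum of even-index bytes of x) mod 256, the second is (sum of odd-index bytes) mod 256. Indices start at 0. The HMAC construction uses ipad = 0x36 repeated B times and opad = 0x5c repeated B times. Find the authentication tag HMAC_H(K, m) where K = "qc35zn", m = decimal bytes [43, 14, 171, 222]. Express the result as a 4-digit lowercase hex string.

Key "qc35zn" = 71 63 33 35 7a 6e is exactly B = 6 bytes: K' = 71 63 33 35 7a 6e.
K' ⊕ ipad = 47 55 05 03 4c 58.  K' ⊕ opad = 2d 3f 6f 69 26 32.
Inner input = (K'⊕ipad) ∥ m = 47 55 05 03 4c 58 ∥ 2b 0e ab de.
Inner hash: even-index sum = 366 mod 256 = 110; odd-index sum = 412 mod 256 = 156 → 6e 9c.
Outer input = (K'⊕opad) ∥ inner = 2d 3f 6f 69 26 32 ∥ 6e 9c.
Outer hash (tag): even-index sum = 304 mod 256 = 48; odd-index sum = 374 mod 256 = 118 → 30 76.

3076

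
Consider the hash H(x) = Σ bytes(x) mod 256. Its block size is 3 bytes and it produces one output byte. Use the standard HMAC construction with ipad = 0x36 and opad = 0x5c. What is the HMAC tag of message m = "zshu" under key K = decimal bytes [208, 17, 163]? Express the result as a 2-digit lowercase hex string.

Key decimal bytes [208, 17, 163] = d0 11 a3 is exactly B = 3 bytes: K' = d0 11 a3.
K' ⊕ ipad = e6 27 95.  K' ⊕ opad = 8c 4d ff.
Inner input = (K'⊕ipad) ∥ m = e6 27 95 ∥ 7a 73 68 75.
Inner hash: sum = 230+39+149+122+115+104+117 = 876; mod 256 = 108 → 6c.
Outer input = (K'⊕opad) ∥ inner = 8c 4d ff ∥ 6c.
Outer hash (tag): sum = 140+77+255+108 = 580; mod 256 = 68 → 44.

44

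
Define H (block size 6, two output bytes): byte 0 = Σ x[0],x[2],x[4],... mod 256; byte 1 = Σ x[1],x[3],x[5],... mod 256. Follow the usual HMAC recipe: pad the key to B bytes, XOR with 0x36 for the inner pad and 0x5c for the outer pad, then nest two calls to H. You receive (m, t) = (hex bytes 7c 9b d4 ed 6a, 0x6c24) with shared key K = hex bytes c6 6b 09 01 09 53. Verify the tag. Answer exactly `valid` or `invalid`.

valid

Key hex bytes c6 6b 09 01 09 53 is exactly B = 6 bytes: K' = c6 6b 09 01 09 53.
K' ⊕ ipad = f0 5d 3f 37 3f 65; K' ⊕ opad = 9a 37 55 5d 55 0f.
Inner hash: even-index sum = 808 mod 256 = 40; odd-index sum = 641 mod 256 = 129 → 28 81.
Outer hash (recomputed tag): even-index sum = 364 mod 256 = 108; odd-index sum = 292 mod 256 = 36 → 6c 24.
Recomputed tag = 6c24; claimed = 6c24 → match.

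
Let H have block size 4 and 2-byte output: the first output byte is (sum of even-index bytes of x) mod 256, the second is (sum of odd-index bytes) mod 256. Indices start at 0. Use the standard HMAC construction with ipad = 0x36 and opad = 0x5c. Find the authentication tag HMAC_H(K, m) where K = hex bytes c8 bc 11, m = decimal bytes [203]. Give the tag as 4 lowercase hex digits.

d1fc

Key hex bytes c8 bc 11 is 3 bytes ≤ B = 4; zero-pad to 4 bytes: K' = c8 bc 11 00.
K' ⊕ ipad = fe 8a 27 36.  K' ⊕ opad = 94 e0 4d 5c.
Inner input = (K'⊕ipad) ∥ m = fe 8a 27 36 ∥ cb.
Inner hash: even-index sum = 496 mod 256 = 240; odd-index sum = 192 mod 256 = 192 → f0 c0.
Outer input = (K'⊕opad) ∥ inner = 94 e0 4d 5c ∥ f0 c0.
Outer hash (tag): even-index sum = 465 mod 256 = 209; odd-index sum = 508 mod 256 = 252 → d1 fc.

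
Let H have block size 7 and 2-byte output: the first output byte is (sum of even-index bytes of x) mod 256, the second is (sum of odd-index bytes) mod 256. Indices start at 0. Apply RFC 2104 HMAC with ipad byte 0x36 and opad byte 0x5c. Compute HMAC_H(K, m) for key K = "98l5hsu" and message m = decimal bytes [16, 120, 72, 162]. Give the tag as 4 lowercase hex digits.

a020

Key "98l5hsu" = 39 38 6c 35 68 73 75 is exactly B = 7 bytes: K' = 39 38 6c 35 68 73 75.
K' ⊕ ipad = 0f 0e 5a 03 5e 45 43.  K' ⊕ opad = 65 64 30 69 34 2f 29.
Inner input = (K'⊕ipad) ∥ m = 0f 0e 5a 03 5e 45 43 ∥ 10 78 48 a2.
Inner hash: even-index sum = 548 mod 256 = 36; odd-index sum = 174 mod 256 = 174 → 24 ae.
Outer input = (K'⊕opad) ∥ inner = 65 64 30 69 34 2f 29 ∥ 24 ae.
Outer hash (tag): even-index sum = 416 mod 256 = 160; odd-index sum = 288 mod 256 = 32 → a0 20.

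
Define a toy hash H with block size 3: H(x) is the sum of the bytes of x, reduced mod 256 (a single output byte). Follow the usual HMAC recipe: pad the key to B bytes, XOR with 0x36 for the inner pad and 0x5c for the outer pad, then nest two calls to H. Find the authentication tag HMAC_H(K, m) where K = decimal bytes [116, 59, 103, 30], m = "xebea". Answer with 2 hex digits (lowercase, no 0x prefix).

Key decimal bytes [116, 59, 103, 30] = 74 3b 67 1e is 4 bytes > B = 3, so hash it first: H(key) = 34, then zero-pad to 3 bytes: K' = 34 00 00.
K' ⊕ ipad = 02 36 36.  K' ⊕ opad = 68 5c 5c.
Inner input = (K'⊕ipad) ∥ m = 02 36 36 ∥ 78 65 62 65 61.
Inner hash: sum = 2+54+54+120+101+98+101+97 = 627; mod 256 = 115 → 73.
Outer input = (K'⊕opad) ∥ inner = 68 5c 5c ∥ 73.
Outer hash (tag): sum = 104+92+92+115 = 403; mod 256 = 147 → 93.

93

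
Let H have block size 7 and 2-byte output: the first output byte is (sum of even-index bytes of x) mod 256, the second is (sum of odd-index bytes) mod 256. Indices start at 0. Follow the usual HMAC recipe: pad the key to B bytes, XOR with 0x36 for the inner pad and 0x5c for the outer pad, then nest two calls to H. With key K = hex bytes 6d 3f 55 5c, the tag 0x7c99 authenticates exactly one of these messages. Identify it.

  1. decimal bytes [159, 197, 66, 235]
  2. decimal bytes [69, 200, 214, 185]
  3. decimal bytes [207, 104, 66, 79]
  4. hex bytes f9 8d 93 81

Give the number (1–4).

Key hex bytes 6d 3f 55 5c is 4 bytes ≤ B = 7; zero-pad to 7 bytes: K' = 6d 3f 55 5c 00 00 00.
K' ⊕ ipad = 5b 09 63 6a 36 36 36; K' ⊕ opad = 31 63 09 00 5c 5c 5c.
m1: inner = H(5b 09 63 6a 36 36 36 9f c5 42 eb) = da 8a; tag = H(31 63 09 00 5c 5c 5c da 8a) = 7c99 ← matches
m2: inner = H(5b 09 63 6a 36 36 36 45 c8 d6 b9) = ab c4; tag = H(31 63 09 00 5c 5c 5c ab c4) = b66a
m3: inner = H(5b 09 63 6a 36 36 36 cf 68 42 4f) = e1 ba; tag = H(31 63 09 00 5c 5c 5c e1 ba) = aca0
m4: inner = H(5b 09 63 6a 36 36 36 f9 8d 93 81) = 38 35; tag = H(31 63 09 00 5c 5c 5c 38 35) = 27f7

1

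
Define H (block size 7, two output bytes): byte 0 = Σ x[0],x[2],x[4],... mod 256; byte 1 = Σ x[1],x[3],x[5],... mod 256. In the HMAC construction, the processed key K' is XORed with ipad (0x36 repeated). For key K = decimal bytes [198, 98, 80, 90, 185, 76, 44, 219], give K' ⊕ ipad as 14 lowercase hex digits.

Key decimal bytes [198, 98, 80, 90, 185, 76, 44, 219] = c6 62 50 5a b9 4c 2c db is 8 bytes > B = 7, so hash it first: H(key) = fb e3, then zero-pad to 7 bytes: K' = fb e3 00 00 00 00 00.
XOR each byte with 0x36: fb⊕36=cd, e3⊕36=d5, 00⊕36=36, 00⊕36=36, 00⊕36=36, 00⊕36=36, 00⊕36=36.

cdd53636363636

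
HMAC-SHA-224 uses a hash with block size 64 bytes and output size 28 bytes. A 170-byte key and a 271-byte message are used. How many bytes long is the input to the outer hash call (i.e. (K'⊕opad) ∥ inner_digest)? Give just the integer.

Key is 170 > 64 bytes, so it is hashed to 28 bytes then zero-padded to 64: |K'| = 64.
Outer input = (K'⊕opad) ∥ H(inner) → 64 + 28 = 92 bytes.

92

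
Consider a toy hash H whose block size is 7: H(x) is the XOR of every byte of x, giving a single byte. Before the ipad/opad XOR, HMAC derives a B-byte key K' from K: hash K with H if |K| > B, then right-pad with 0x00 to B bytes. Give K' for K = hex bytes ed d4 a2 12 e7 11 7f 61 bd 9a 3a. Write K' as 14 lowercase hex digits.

|K| = 11 > B = 7, so first hash the key.
H(K): XOR ed⊕d4⊕a2⊕12⊕e7⊕11⊕7f⊕61⊕bd⊕9a⊕3a = 7c.
Zero-pad H(K) = 7c to 7 bytes: K' = 7c 00 00 00 00 00 00.

7c000000000000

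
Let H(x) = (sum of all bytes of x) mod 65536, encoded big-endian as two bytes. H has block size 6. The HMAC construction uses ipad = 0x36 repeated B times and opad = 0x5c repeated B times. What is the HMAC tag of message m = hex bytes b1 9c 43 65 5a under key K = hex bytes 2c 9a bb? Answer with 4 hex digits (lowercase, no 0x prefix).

Key hex bytes 2c 9a bb is 3 bytes ≤ B = 6; zero-pad to 6 bytes: K' = 2c 9a bb 00 00 00.
K' ⊕ ipad = 1a ac 8d 36 36 36.  K' ⊕ opad = 70 c6 e7 5c 5c 5c.
Inner input = (K'⊕ipad) ∥ m = 1a ac 8d 36 36 36 ∥ b1 9c 43 65 5a.
Inner hash: sum = 26+172+141+54+54+54+177+156+67+101+90 = 1092 → 04 44.
Outer input = (K'⊕opad) ∥ inner = 70 c6 e7 5c 5c 5c ∥ 04 44.
Outer hash (tag): sum = 112+198+231+92+92+92+4+68 = 889 → 03 79.

0379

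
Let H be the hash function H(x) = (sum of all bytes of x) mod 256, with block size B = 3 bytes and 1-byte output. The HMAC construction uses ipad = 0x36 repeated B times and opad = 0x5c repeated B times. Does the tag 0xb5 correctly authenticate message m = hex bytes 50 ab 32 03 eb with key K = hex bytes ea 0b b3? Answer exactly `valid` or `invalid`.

valid

Key hex bytes ea 0b b3 is exactly B = 3 bytes: K' = ea 0b b3.
K' ⊕ ipad = dc 3d 85; K' ⊕ opad = b6 57 ef.
Inner hash: sum = 220+61+133+80+171+50+3+235 = 953; mod 256 = 185 → b9.
Outer hash (recomputed tag): sum = 182+87+239+185 = 693; mod 256 = 181 → b5.
Recomputed tag = b5; claimed = b5 → match.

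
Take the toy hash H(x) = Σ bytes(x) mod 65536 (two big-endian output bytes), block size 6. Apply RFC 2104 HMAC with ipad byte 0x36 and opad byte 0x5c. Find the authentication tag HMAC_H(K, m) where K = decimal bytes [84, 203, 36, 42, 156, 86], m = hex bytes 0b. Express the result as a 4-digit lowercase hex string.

02fb

Key decimal bytes [84, 203, 36, 42, 156, 86] = 54 cb 24 2a 9c 56 is exactly B = 6 bytes: K' = 54 cb 24 2a 9c 56.
K' ⊕ ipad = 62 fd 12 1c aa 60.  K' ⊕ opad = 08 97 78 76 c0 0a.
Inner input = (K'⊕ipad) ∥ m = 62 fd 12 1c aa 60 ∥ 0b.
Inner hash: sum = 98+253+18+28+170+96+11 = 674 → 02 a2.
Outer input = (K'⊕opad) ∥ inner = 08 97 78 76 c0 0a ∥ 02 a2.
Outer hash (tag): sum = 8+151+120+118+192+10+2+162 = 763 → 02 fb.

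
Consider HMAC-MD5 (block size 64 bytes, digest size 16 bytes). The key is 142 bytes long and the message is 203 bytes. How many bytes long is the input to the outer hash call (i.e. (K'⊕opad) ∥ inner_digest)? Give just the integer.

Key is 142 > 64 bytes, so it is hashed to 16 bytes then zero-padded to 64: |K'| = 64.
Outer input = (K'⊕opad) ∥ H(inner) → 64 + 16 = 80 bytes.

80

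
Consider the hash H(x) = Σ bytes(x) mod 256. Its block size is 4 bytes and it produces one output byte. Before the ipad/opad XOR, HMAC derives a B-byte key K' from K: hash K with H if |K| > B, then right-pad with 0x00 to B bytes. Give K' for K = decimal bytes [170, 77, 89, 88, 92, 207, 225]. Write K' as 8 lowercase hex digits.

|K| = 7 > B = 4, so first hash the key.
H(K): sum = 170+77+89+88+92+207+225 = 948; mod 256 = 180 → b4.
Zero-pad H(K) = b4 to 4 bytes: K' = b4 00 00 00.

b4000000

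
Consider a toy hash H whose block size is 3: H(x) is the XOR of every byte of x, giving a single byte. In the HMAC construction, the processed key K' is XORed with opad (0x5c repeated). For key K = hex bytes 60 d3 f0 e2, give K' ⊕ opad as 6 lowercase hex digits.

fd5c5c

Key hex bytes 60 d3 f0 e2 is 4 bytes > B = 3, so hash it first: H(key) = a1, then zero-pad to 3 bytes: K' = a1 00 00.
XOR each byte with 0x5c: a1⊕5c=fd, 00⊕5c=5c, 00⊕5c=5c.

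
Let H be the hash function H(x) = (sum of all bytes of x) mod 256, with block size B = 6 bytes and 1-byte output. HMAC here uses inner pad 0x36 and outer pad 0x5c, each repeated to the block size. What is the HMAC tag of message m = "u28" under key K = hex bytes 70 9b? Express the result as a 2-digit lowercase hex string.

0d

Key hex bytes 70 9b is 2 bytes ≤ B = 6; zero-pad to 6 bytes: K' = 70 9b 00 00 00 00.
K' ⊕ ipad = 46 ad 36 36 36 36.  K' ⊕ opad = 2c c7 5c 5c 5c 5c.
Inner input = (K'⊕ipad) ∥ m = 46 ad 36 36 36 36 ∥ 75 32 38.
Inner hash: sum = 70+173+54+54+54+54+117+50+56 = 682; mod 256 = 170 → aa.
Outer input = (K'⊕opad) ∥ inner = 2c c7 5c 5c 5c 5c ∥ aa.
Outer hash (tag): sum = 44+199+92+92+92+92+170 = 781; mod 256 = 13 → 0d.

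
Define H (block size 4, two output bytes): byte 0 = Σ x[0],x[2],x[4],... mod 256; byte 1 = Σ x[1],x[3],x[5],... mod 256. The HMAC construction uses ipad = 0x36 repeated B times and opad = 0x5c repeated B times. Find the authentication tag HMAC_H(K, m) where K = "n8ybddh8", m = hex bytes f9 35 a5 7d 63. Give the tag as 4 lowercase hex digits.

07ae

Key "n8ybddh8" = 6e 38 79 62 64 64 68 38 is 8 bytes > B = 4, so hash it first: H(key) = b3 36, then zero-pad to 4 bytes: K' = b3 36 00 00.
K' ⊕ ipad = 85 00 36 36.  K' ⊕ opad = ef 6a 5c 5c.
Inner input = (K'⊕ipad) ∥ m = 85 00 36 36 ∥ f9 35 a5 7d 63.
Inner hash: even-index sum = 700 mod 256 = 188; odd-index sum = 232 mod 256 = 232 → bc e8.
Outer input = (K'⊕opad) ∥ inner = ef 6a 5c 5c ∥ bc e8.
Outer hash (tag): even-index sum = 519 mod 256 = 7; odd-index sum = 430 mod 256 = 174 → 07 ae.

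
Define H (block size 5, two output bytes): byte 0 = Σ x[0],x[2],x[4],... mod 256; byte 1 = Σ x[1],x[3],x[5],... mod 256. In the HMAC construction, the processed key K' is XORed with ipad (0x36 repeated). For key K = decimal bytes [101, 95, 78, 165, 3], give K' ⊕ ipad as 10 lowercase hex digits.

5369789335

Key decimal bytes [101, 95, 78, 165, 3] = 65 5f 4e a5 03 is exactly B = 5 bytes: K' = 65 5f 4e a5 03.
XOR each byte with 0x36: 65⊕36=53, 5f⊕36=69, 4e⊕36=78, a5⊕36=93, 03⊕36=35.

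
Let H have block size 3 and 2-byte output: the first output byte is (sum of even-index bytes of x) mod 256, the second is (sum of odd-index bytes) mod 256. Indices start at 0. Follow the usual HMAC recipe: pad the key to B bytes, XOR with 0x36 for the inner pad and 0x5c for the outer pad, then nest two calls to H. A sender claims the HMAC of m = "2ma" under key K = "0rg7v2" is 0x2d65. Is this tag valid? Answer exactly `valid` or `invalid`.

Key "0rg7v2" = 30 72 67 37 76 32 is 6 bytes > B = 3, so hash it first: H(key) = 0d db, then zero-pad to 3 bytes: K' = 0d db 00.
K' ⊕ ipad = 3b ed 36; K' ⊕ opad = 51 87 5c.
Inner hash: even-index sum = 222 mod 256 = 222; odd-index sum = 384 mod 256 = 128 → de 80.
Outer hash (recomputed tag): even-index sum = 301 mod 256 = 45; odd-index sum = 357 mod 256 = 101 → 2d 65.
Recomputed tag = 2d65; claimed = 2d65 → match.

valid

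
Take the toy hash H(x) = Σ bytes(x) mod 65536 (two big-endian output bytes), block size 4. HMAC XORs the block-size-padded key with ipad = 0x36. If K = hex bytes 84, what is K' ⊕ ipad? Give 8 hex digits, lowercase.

b2363636

Key hex bytes 84 is 1 byte ≤ B = 4; zero-pad to 4 bytes: K' = 84 00 00 00.
XOR each byte with 0x36: 84⊕36=b2, 00⊕36=36, 00⊕36=36, 00⊕36=36.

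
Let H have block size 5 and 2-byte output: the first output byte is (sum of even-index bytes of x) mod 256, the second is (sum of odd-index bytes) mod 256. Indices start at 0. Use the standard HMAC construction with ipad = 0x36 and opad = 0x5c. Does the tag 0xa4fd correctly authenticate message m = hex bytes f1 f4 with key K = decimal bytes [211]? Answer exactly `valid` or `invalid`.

Key decimal bytes [211] = d3 is 1 byte ≤ B = 5; zero-pad to 5 bytes: K' = d3 00 00 00 00.
K' ⊕ ipad = e5 36 36 36 36; K' ⊕ opad = 8f 5c 5c 5c 5c.
Inner hash: even-index sum = 581 mod 256 = 69; odd-index sum = 349 mod 256 = 93 → 45 5d.
Outer hash (recomputed tag): even-index sum = 420 mod 256 = 164; odd-index sum = 253 mod 256 = 253 → a4 fd.
Recomputed tag = a4fd; claimed = a4fd → match.

valid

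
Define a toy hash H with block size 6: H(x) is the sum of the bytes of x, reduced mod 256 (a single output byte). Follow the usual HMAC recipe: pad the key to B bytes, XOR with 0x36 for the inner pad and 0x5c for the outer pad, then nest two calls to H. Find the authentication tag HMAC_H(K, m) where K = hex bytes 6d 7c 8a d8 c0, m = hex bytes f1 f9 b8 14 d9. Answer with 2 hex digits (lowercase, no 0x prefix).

ad

Key hex bytes 6d 7c 8a d8 c0 is 5 bytes ≤ B = 6; zero-pad to 6 bytes: K' = 6d 7c 8a d8 c0 00.
K' ⊕ ipad = 5b 4a bc ee f6 36.  K' ⊕ opad = 31 20 d6 84 9c 5c.
Inner input = (K'⊕ipad) ∥ m = 5b 4a bc ee f6 36 ∥ f1 f9 b8 14 d9.
Inner hash: sum = 91+74+188+238+246+54+241+249+184+20+217 = 1802; mod 256 = 10 → 0a.
Outer input = (K'⊕opad) ∥ inner = 31 20 d6 84 9c 5c ∥ 0a.
Outer hash (tag): sum = 49+32+214+132+156+92+10 = 685; mod 256 = 173 → ad.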